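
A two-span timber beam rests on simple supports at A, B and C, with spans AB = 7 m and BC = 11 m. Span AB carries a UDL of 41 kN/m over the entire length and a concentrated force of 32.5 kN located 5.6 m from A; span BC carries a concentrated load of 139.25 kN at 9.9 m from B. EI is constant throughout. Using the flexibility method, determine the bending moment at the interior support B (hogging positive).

Take M_B as the redundant. Released structure: two simple spans AB and BC with a hinge at B.
End slopes at the hinge B, treating each span as simply supported:
  span AB: UDL 41: wL³/(24EI) = 586/EI
  span AB: point load 32.5 at a = 5.6: Pab(L + a)/(6LEI) = 76.44/EI
  span BC: point load 139.25 at a = 9.9: Pab(L + b)/(6LEI) = 278/EI
  relative rotation θ_0 = (662.4 + 278)/EI = 940.4/EI
A unit hogging moment at B produces rotation L₁/(3EI) + L₂/(3EI) = 6/EI.
Compatibility: M_B·(L₁+L₂)/(3EI) = θ_0, giving M_B = 156.7 kN·m (hogging).

M_B = 156.7 kN·m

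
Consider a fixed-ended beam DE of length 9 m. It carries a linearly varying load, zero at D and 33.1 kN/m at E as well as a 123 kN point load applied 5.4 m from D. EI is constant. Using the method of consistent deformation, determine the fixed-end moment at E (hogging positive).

M_E = 293.5 kN·m

Release both end moments; the primary structure is a simply-supported span DE with redundants M_D and M_E.
End rotations of the released simple span under the applied load (×1/EI):
  at D: triangular load, peak 33.1: 7w₀L³/(360EI) = 469.2/EI
  at E: triangular load, peak 33.1: w₀L³/(45EI) = 536.2/EI
  at D: point load 123 at a = 5.4: Pab(L + b)/(6LEI) = 557.9/EI
  at E: point load 123 at a = 5.4: Pab(L + a)/(6LEI) = 637.6/EI
  θ_D0 = 1027/EI,  θ_E0 = 1174/EI
Flexibility coefficients: a unit moment at one end gives L/(3EI) there and L/(6EI) at the far end, so f₁₁ = f₂₂ = 3/EI and f₁₂ = f₂₁ = 1.5/EI.
Compatibility — zero rotation at each built-in end:
  3 M_D + 1.5 M_E = 1027
  1.5 M_D + 3 M_E = 1174
Solving the pair gives M_D = 195.6 kN·m and M_E = 293.5 kN·m (hogging).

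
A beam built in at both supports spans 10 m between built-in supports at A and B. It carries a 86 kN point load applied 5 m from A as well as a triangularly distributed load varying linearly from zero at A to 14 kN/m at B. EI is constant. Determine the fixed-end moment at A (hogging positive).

M_A = 154.2 kN·m

Release both end moments; the primary structure is a simply-supported span AB with redundants M_A and M_B.
Simple-span end rotations at A and B under the given loads:
  at A: point load 86 at a = 5: Pab(L + b)/(6LEI) = 537.5/EI
  at B: point load 86 at a = 5: Pab(L + a)/(6LEI) = 537.5/EI
  at A: triangular load, peak 14: 7w₀L³/(360EI) = 272.2/EI
  at B: triangular load, peak 14: w₀L³/(45EI) = 311.1/EI
  θ_A0 = 809.7/EI,  θ_B0 = 848.6/EI
Flexibility coefficients: a unit moment at one end gives L/(3EI) there and L/(6EI) at the far end, so f₁₁ = f₂₂ = 3.333/EI and f₁₂ = f₂₁ = 1.667/EI.
Compatibility — zero rotation at each built-in end:
  3.333 M_A + 1.667 M_B = 809.7
  1.667 M_A + 3.333 M_B = 848.6
Solving the pair gives M_A = 154.2 kN·m and M_B = 177.5 kN·m (hogging).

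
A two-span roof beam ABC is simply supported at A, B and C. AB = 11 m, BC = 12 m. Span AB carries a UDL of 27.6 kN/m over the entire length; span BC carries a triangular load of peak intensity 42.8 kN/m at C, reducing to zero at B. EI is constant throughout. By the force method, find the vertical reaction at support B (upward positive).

R_B = 304.9 kN

Take M_B as the redundant. Released structure: two simple spans AB and BC with a hinge at B.
Discontinuity in slope at B on the released structure — sum the simple-span end rotations:
  span AB: UDL 27.6: wL³/(24EI) = 1531/EI
  span BC: triangular load, peak 42.8: 7w₀L³/(360EI) = 1438/EI
  relative rotation θ_0 = (1531 + 1438)/EI = 2969/EI
A unit hogging moment at B produces rotation L₁/(3EI) + L₂/(3EI) = 7.667/EI.
Slope continuity at B: θ_0 = M_B·7.667/EI, so M_B = 2969/7.667 = 387.2 kN·m (hogging).
Span AB, ΣM about A with M_B applied at B: R_B^{AB}·11 = 1670 + 387.2, so R_B^{AB} = 187 kN and R_A = 303.6 − 187 = 116.6 kN.
Span BC, ΣM about C: R_B^{BC}·12 = 1027 + 387.2, so R_B^{BC} = 117.9 kN and R_C = 256.8 − 117.9 = 138.9 kN.
R_B = 187 + 117.9 = 304.9 kN.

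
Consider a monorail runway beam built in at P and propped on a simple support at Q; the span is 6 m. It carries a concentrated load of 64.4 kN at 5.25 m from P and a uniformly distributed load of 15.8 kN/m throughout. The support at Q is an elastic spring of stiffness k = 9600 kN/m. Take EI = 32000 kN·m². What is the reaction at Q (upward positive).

R_Q = 84.05 kN

Take the reaction at Q as the redundant and release it; the primary structure is a cantilever fixed at P.
Downward deflection at the released point Q due to the loads:
  point load 64.4 at a = 5.25: Pa²(3L − a)/(6EI) = 3772/EI
  UDL 15.8: wL⁴/(8EI) = 2560/EI
  δ_0 = 6332/EI
Flexibility coefficient — unit upward force at Q: δ_{QQ} = L³/(3EI) = 72/EI.
With EI = 32000 kN·m²: δ_0 = 0.19786 m and δ_{QQ} = 0.00225 m/kN.
Compatibility — the spring shortens by R_Q/k under the reaction it provides: δ_0 − R_Q·δ_{QQ} = R_Q/k. With 1/k = 0.000104 m/kN, R_Q = δ_0 / (δ_{QQ} + 1/k) = 0.19786 / (0.00225 + 0.000104) = 84.05 kN.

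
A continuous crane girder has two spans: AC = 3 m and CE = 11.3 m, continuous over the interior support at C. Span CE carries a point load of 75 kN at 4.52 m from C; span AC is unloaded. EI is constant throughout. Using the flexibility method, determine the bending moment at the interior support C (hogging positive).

Take M_C as the redundant. Released structure: two simple spans AC and CE with a hinge at C.
Rotations at C on the released spans (each span's end-slope, ×1/EI):
  span CE: point load 75 at a = 4.52: Pab(L + b)/(6LEI) = 612.9/EI
  relative rotation θ_0 = (0 + 612.9)/EI = 612.9/EI
A unit hogging moment at C produces rotation L₁/(3EI) + L₂/(3EI) = 4.767/EI.
Compatibility: M_C·(L₁+L₂)/(3EI) = θ_0, giving M_C = 128.6 kN·m (hogging).

M_C = 128.6 kN·m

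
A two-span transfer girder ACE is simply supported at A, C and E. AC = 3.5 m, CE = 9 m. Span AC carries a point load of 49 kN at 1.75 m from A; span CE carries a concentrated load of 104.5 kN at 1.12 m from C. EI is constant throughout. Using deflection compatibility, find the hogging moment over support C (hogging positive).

M_C = 78.19 kN·m

Take M_C as the redundant. Released structure: two simple spans AC and CE with a hinge at C.
End slopes at the hinge C, treating each span as simply supported:
  span AC: point load 49 at a = 1.75: Pab(L + a)/(6LEI) = 37.52/EI
  span CE: point load 104.5 at a = 1.12: Pab(L + b)/(6LEI) = 288.3/EI
  relative rotation θ_0 = (37.52 + 288.3)/EI = 325.8/EI
A unit hogging moment at C produces rotation L₁/(3EI) + L₂/(3EI) = 4.167/EI.
Compatibility: M_C·(L₁+L₂)/(3EI) = θ_0, giving M_C = 78.19 kN·m (hogging).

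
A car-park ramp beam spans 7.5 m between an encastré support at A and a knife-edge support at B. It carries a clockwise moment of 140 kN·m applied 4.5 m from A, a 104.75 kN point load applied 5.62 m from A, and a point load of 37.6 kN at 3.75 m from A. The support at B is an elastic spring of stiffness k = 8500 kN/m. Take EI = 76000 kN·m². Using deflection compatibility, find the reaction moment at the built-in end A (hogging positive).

M_A = 154.2 kN·m

Take the reaction at B as the redundant and release it; the primary structure is a cantilever fixed at A.
Downward deflection at the released point B due to the loads:
  clockwise couple 140 at a = 4.5: M₀a(2L − a)/(2EI) = 3308/EI
  point load 104.75 at a = 5.62: Pa²(3L − a)/(6EI) = 9308/EI
  point load 37.6 at a = 3.75: Pa²(3L − a)/(6EI) = 1652/EI
  δ_0 = 14268/EI
Flexibility coefficient — unit upward force at B: δ_{BB} = L³/(3EI) = 140.6/EI.
With EI = 76000 kN·m²: δ_0 = 0.18773 m and δ_{BB} = 0.00185 m/kN.
Compatibility — the spring shortens by R_B/k under the reaction it provides: δ_0 − R_B·δ_{BB} = R_B/k. With 1/k = 0.000118 m/kN, R_B = δ_0 / (δ_{BB} + 1/k) = 0.18773 / (0.00185 + 0.000118) = 95.39 kN.
Moment equilibrium about A: M_A = Σ(load moments about A) − R_B·L = 869.7 − 95.39×7.5 = 154.2 kN·m.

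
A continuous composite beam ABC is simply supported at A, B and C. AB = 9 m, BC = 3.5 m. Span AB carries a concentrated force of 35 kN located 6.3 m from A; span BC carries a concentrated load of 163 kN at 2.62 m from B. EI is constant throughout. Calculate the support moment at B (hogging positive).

M_B = 59.3 kN·m

Take M_B as the redundant. Released structure: two simple spans AB and BC with a hinge at B.
Discontinuity in slope at B on the released structure — sum the simple-span end rotations:
  span AB: point load 35 at a = 6.3: Pab(L + a)/(6LEI) = 168.7/EI
  span BC: point load 163 at a = 2.62: Pab(L + b)/(6LEI) = 78.38/EI
  relative rotation θ_0 = (168.7 + 78.38)/EI = 247.1/EI
A unit hogging moment at B produces rotation L₁/(3EI) + L₂/(3EI) = 4.167/EI.
Slope continuity at B: θ_0 = M_B·4.167/EI, so M_B = 247.1/4.167 = 59.3 kN·m (hogging).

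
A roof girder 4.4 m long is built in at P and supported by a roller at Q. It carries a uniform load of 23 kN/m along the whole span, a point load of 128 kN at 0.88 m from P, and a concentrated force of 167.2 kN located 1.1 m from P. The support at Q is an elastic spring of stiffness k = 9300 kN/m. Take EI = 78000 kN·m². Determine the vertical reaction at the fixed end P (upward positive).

R_P = 350.5 kN

Take the reaction at Q as the redundant and release it; the primary structure is a cantilever fixed at P.
Downward deflection at the released point Q due to the loads:
  UDL 23: wL⁴/(8EI) = 1078/EI
  point load 128 at a = 0.88: Pa²(3L − a)/(6EI) = 203.5/EI
  point load 167.2 at a = 1.1: Pa²(3L − a)/(6EI) = 408/EI
  δ_0 = 1689/EI
Flexibility coefficient — unit upward force at Q: δ_{QQ} = L³/(3EI) = 28.39/EI.
With EI = 78000 kN·m²: δ_0 = 0.021655 m and δ_{QQ} = 0.000364 m/kN.
Compatibility — the spring shortens by R_Q/k under the reaction it provides: δ_0 − R_Q·δ_{QQ} = R_Q/k. With 1/k = 0.000108 m/kN, R_Q = δ_0 / (δ_{QQ} + 1/k) = 0.021655 / (0.000364 + 0.000108) = 45.92 kN.
Vertical equilibrium: R_P = ΣP − R_Q = 396.4 − 45.92 = 350.5 kN.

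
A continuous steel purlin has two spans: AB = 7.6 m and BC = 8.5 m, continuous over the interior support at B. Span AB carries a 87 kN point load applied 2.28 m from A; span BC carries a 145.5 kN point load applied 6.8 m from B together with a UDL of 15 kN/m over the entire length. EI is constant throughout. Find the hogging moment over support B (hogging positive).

M_B = 176.8 kN·m

Insert a hinge at B; M_B is the redundant, and each span becomes simply supported.
End slopes at the hinge B, treating each span as simply supported:
  span AB: point load 87 at a = 2.28: Pab(L + a)/(6LEI) = 228.6/EI
  span BC: point load 145.5 at a = 6.8: Pab(L + b)/(6LEI) = 336.4/EI
  span BC: UDL 15: wL³/(24EI) = 383.8/EI
  relative rotation θ_0 = (228.6 + 720.2)/EI = 948.9/EI
A unit hogging moment at B produces rotation L₁/(3EI) + L₂/(3EI) = 5.367/EI.
Slope continuity at B: θ_0 = M_B·5.367/EI, so M_B = 948.9/5.367 = 176.8 kN·m (hogging).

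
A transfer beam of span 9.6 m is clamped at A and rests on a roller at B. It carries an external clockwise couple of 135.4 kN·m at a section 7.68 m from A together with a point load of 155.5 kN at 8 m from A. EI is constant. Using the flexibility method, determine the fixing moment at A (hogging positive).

Take the reaction at B as the redundant and release it; the primary structure is a cantilever fixed at A.
Primary-structure tip deflection at B by superposition:
  clockwise couple 135.4 at a = 7.68: M₀a(2L − a)/(2EI) = 5990/EI
  point load 155.5 at a = 8: Pa²(3L − a)/(6EI) = 34500/EI
  δ_0 = 40490/EI
Tip deflection under a unit load at B: L³/(3EI) = 294.9/EI.
The prop prevents deflection at B: R_B = δ_0/δ_{BB} = 40490/294.9 = 137.3 kN.
Moment equilibrium about A: M_A = Σ(load moments about A) − R_B·L = 1379 − 137.3×9.6 = 61.37 kN·m.

M_A = 61.37 kN·m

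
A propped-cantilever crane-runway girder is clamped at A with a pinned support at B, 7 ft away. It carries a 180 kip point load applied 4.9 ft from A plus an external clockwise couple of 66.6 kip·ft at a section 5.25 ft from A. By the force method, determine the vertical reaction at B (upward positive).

R_B = 114.8 kip

Take the reaction at B as the redundant and release it; the primary structure is a cantilever fixed at A.
Primary-structure tip deflection at B by superposition:
  point load 180 at a = 4.9: Pa²(3L − a)/(6EI) = 11597/EI
  clockwise couple 66.6 at a = 5.25: M₀a(2L − a)/(2EI) = 1530/EI
  δ_0 = 13127/EI
Tip deflection under a unit load at B: L³/(3EI) = 114.3/EI.
Compatibility at B: δ_0 − R_B·δ_{BB} = 0, so R_B = 13127/114.3 = 114.8 kip.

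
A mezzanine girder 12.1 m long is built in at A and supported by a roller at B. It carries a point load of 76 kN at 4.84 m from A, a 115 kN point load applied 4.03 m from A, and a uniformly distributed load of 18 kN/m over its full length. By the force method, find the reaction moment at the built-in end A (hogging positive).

M_A = 763.6 kN·m

Remove the prop at B; the released (primary) structure is a cantilever built in at A.
Deflection at B on the released cantilever, summing each load's contribution:
  point load 76 at a = 4.84: Pa²(3L − a)/(6EI) = 9335/EI
  point load 115 at a = 4.03: Pa²(3L − a)/(6EI) = 10045/EI
  UDL 18: wL⁴/(8EI) = 48231/EI
  δ_0 = 67611/EI
Tip deflection under a unit load at B: L³/(3EI) = 590.5/EI.
The prop prevents deflection at B: R_B = δ_0/δ_{BB} = 67611/590.5 = 114.5 kN.
Moment equilibrium about A: M_A = Σ(load moments about A) − R_B·L = 2149 − 114.5×12.1 = 763.6 kN·m.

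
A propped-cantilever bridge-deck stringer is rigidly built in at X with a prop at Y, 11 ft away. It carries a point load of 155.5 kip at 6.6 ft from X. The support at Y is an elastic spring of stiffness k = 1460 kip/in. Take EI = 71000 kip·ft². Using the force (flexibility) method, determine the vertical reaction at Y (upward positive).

Remove the prop at Y; the released (primary) structure is a cantilever built in at X.
Deflection at Y on the released cantilever, summing each load's contribution:
  point load 155.5 at a = 6.6: Pa²(3L − a)/(6EI) = 29804/EI
Flexibility coefficient — unit upward force at Y: δ_{YY} = L³/(3EI) = 443.7/EI.
With EI = 71000 kip·ft²: δ_0 = 0.41977 ft and δ_{YY} = 0.006249 ft/kip.
Compatibility — the spring shortens by R_Y/k under the reaction it provides: δ_0 − R_Y·δ_{YY} = R_Y/k. With 1/k = 1/(1460×12) ft/kip = 0.000057 ft/kip, R_Y = δ_0 / (δ_{YY} + 1/k) = 0.41977 / (0.006249 + 0.000057) = 66.57 kip.

R_Y = 66.57 kip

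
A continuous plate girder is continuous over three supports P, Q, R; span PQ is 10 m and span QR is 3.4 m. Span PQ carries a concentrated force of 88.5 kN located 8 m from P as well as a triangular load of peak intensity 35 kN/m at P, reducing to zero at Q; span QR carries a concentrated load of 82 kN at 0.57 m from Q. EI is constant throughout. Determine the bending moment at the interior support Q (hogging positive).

Release continuity at Q by inserting a hinge; the redundant is the internal moment M_Q. The primary structure is two simply-supported spans PQ and QR.
Rotations at Q on the released spans (each span's end-slope, ×1/EI):
  span PQ: point load 88.5 at a = 8: Pab(L + a)/(6LEI) = 424.8/EI
  span PQ: triangular load, peak 35: 7w₀L³/(360EI) = 680.6/EI
  span QR: point load 82 at a = 0.57: Pab(L + b)/(6LEI) = 40.4/EI
  relative rotation θ_0 = (1105 + 40.4)/EI = 1146/EI
A unit hogging moment at Q produces rotation L₁/(3EI) + L₂/(3EI) = 4.467/EI.
Slope continuity at Q: θ_0 = M_Q·4.467/EI, so M_Q = 1146/4.467 = 256.5 kN·m (hogging).

M_Q = 256.5 kN·m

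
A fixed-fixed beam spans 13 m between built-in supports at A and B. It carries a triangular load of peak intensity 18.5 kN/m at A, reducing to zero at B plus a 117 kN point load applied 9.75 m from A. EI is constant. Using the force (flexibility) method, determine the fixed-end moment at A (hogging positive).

Release both end moments; the primary structure is a simply-supported span AB with redundants M_A and M_B.
Simple-span end rotations at A and B under the given loads:
  at A: triangular load, peak 18.5: w₀L³/(45EI) = 903.2/EI
  at B: triangular load, peak 18.5: 7w₀L³/(360EI) = 790.3/EI
  at A: point load 117 at a = 9.75: Pab(L + b)/(6LEI) = 772.4/EI
  at B: point load 117 at a = 9.75: Pab(L + a)/(6LEI) = 1081/EI
  θ_A0 = 1676/EI,  θ_B0 = 1872/EI
Flexibility coefficients: a unit moment at one end gives L/(3EI) there and L/(6EI) at the far end, so f₁₁ = f₂₂ = 4.333/EI and f₁₂ = f₂₁ = 2.167/EI.
Compatibility — zero rotation at each built-in end:
  4.333 M_A + 2.167 M_B = 1676
  2.167 M_A + 4.333 M_B = 1872
Solving the pair gives M_A = 227.6 kN·m and M_B = 318.1 kN·m (hogging).

M_A = 227.6 kN·m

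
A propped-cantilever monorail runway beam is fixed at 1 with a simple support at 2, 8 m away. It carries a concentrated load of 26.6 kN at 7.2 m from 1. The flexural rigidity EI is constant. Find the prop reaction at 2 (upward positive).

Choose R_2 as the redundant. The primary structure is the cantilever fixed at 1.
Primary-structure tip deflection at 2 by superposition:
  point load 26.6 at a = 7.2: Pa²(3L − a)/(6EI) = 3861/EI
Flexibility coefficient — unit upward force at 2: δ_{22} = L³/(3EI) = 170.7/EI.
Compatibility at 2: δ_0 − R_2·δ_{22} = 0, so R_2 = 3861/170.7 = 22.62 kN.

R_2 = 22.62 kN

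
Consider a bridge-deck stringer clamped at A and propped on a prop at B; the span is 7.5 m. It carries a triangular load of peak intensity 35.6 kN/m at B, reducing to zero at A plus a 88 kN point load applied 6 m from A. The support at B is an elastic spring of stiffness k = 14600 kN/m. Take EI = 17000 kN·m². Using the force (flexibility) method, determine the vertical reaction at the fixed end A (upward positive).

Take the reaction at B as the redundant and release it; the primary structure is a cantilever fixed at A.
Primary-structure tip deflection at B by superposition:
  triangular load, peak 35.6 at the free end: 11w₀L⁴/(120EI) = 10325/EI
  point load 88 at a = 6: Pa²(3L − a)/(6EI) = 8712/EI
  δ_0 = 19037/EI
Flexibility coefficient — unit upward force at B: δ_{BB} = L³/(3EI) = 140.6/EI.
With EI = 17000 kN·m²: δ_0 = 1.1198 m and δ_{BB} = 0.008272 m/kN.
Compatibility — the spring shortens by R_B/k under the reaction it provides: δ_0 − R_B·δ_{BB} = R_B/k. With 1/k = 0.000068 m/kN, R_B = δ_0 / (δ_{BB} + 1/k) = 1.1198 / (0.008272 + 0.000068) = 134.3 kN.
Vertical equilibrium: R_A = ΣP − R_B = 221.5 − 134.3 = 87.23 kN.

R_A = 87.23 kN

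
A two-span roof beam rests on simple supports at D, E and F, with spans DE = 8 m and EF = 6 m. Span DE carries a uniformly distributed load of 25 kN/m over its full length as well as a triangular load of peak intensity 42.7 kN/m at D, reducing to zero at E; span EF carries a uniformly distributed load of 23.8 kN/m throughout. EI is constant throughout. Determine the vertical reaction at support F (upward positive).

Take M_E as the redundant. Released structure: two simple spans DE and EF with a hinge at E.
End slopes at the hinge E, treating each span as simply supported:
  span DE: UDL 25: wL³/(24EI) = 533.3/EI
  span DE: triangular load, peak 42.7: 7w₀L³/(360EI) = 425.1/EI
  span EF: UDL 23.8: wL³/(24EI) = 214.2/EI
  relative rotation θ_0 = (958.4 + 214.2)/EI = 1173/EI
A unit hogging moment at E produces rotation L₁/(3EI) + L₂/(3EI) = 4.667/EI.
Slope continuity at E: θ_0 = M_E·4.667/EI, so M_E = 1173/4.667 = 251.3 kN·m (hogging).
Span EF, ΣM about F: R_E^{EF}·6 = 428.4 + 251.3, so R_E^{EF} = 113.3 kN and R_F = 142.8 − 113.3 = 29.52 kN.

R_F = 29.52 kN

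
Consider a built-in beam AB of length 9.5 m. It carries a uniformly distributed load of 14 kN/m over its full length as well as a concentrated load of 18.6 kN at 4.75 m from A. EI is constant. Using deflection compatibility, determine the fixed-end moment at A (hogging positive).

Release both end moments; the primary structure is a simply-supported span AB with redundants M_A and M_B.
On the primary (simply-supported) span, the end slopes from the loading are:
  at A: UDL 14: wL³/(24EI) = 500.1/EI
  at B: UDL 14: wL³/(24EI) = 500.1/EI
  at A: point load 18.6 at a = 4.75: Pab(L + b)/(6LEI) = 104.9/EI
  at B: point load 18.6 at a = 4.75: Pab(L + a)/(6LEI) = 104.9/EI
  θ_A0 = 605.1/EI,  θ_B0 = 605.1/EI
Flexibility coefficients: a unit moment at one end gives L/(3EI) there and L/(6EI) at the far end, so f₁₁ = f₂₂ = 3.167/EI and f₁₂ = f₂₁ = 1.583/EI.
Compatibility — zero rotation at each built-in end:
  3.167 M_A + 1.583 M_B = 605.1
  1.583 M_A + 3.167 M_B = 605.1
Solving the pair gives M_A = 127.4 kN·m and M_B = 127.4 kN·m (hogging).

M_A = 127.4 kN·m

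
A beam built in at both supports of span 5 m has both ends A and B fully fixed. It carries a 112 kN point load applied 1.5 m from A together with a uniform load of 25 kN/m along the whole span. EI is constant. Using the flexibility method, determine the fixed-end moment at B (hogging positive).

Release both end moments; the primary structure is a simply-supported span AB with redundants M_A and M_B.
Simple-span end rotations at A and B under the given loads:
  at A: point load 112 at a = 1.5: Pab(L + b)/(6LEI) = 166.6/EI
  at B: point load 112 at a = 1.5: Pab(L + a)/(6LEI) = 127.4/EI
  at A: UDL 25: wL³/(24EI) = 130.2/EI
  at B: UDL 25: wL³/(24EI) = 130.2/EI
  θ_A0 = 296.8/EI,  θ_B0 = 257.6/EI
Flexibility coefficients: a unit moment at one end gives L/(3EI) there and L/(6EI) at the far end, so f₁₁ = f₂₂ = 1.667/EI and f₁₂ = f₂₁ = 0.8333/EI.
Compatibility — zero rotation at each built-in end:
  1.667 M_A + 0.8333 M_B = 296.8
  0.8333 M_A + 1.667 M_B = 257.6
Solving the pair gives M_A = 134.4 kN·m and M_B = 87.36 kN·m (hogging).

M_B = 87.36 kN·m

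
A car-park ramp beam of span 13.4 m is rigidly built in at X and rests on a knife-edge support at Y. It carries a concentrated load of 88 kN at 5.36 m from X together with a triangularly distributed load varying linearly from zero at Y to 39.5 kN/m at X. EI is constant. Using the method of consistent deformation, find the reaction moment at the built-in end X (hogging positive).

M_X = 699.2 kN·m

Release the roller at Y. Primary structure: cantilever fixed at X.
Free-end deflection of the primary structure under the applied loading (downward +):
  point load 88 at a = 5.36: Pa²(3L − a)/(6EI) = 14680/EI
  triangular load, peak 39.5 at the fixed end: w₀L⁴/(30EI) = 42452/EI
  δ_0 = 57132/EI
Flexibility coefficient — unit upward force at Y: δ_{YY} = L³/(3EI) = 802/EI.
Compatibility at Y: δ_0 − R_Y·δ_{YY} = 0, so R_Y = 57132/802 = 71.23 kN.
Moment equilibrium about X: M_X = Σ(load moments about X) − R_Y·L = 1654 − 71.23×13.4 = 699.2 kN·m.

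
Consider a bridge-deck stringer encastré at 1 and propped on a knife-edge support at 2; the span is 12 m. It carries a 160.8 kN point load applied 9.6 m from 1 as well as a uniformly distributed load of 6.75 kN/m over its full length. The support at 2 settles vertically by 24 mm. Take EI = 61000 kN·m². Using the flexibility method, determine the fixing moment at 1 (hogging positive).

Remove the prop at 2; the released (primary) structure is a cantilever built in at 1.
Downward deflection at the released point 2 due to the loads:
  point load 160.8 at a = 9.6: Pa²(3L − a)/(6EI) = 65205/EI
  UDL 6.75: wL⁴/(8EI) = 17496/EI
  δ_0 = 82701/EI
Tip deflection under a unit load at 2: L³/(3EI) = 576/EI.
With EI = 61000 kN·m²: δ_0 = 1.3558 m and δ_{22} = 0.009443 m/kN.
Compatibility — the beam at 2 must follow the support down by 0.024 m: δ_0 − R_2·δ_{22} = 0.024, so R_2 = (1.3558 − 0.024)/0.009443 = 141 kN.
Moment equilibrium about 1: M_1 = Σ(load moments about 1) − R_2·L = 2030 − 141×12 = 337.2 kN·m.

M_1 = 337.2 kN·m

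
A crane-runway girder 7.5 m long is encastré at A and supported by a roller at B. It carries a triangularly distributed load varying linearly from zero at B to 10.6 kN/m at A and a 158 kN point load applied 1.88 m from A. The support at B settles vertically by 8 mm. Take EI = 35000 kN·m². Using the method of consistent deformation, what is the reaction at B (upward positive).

R_B = 19.61 kN

Remove the prop at B; the released (primary) structure is a cantilever built in at A.
Downward deflection at the released point B due to the loads:
  triangular load, peak 10.6 at the fixed end: w₀L⁴/(30EI) = 1118/EI
  point load 158 at a = 1.88: Pa²(3L − a)/(6EI) = 1919/EI
  δ_0 = 3037/EI
Tip deflection under a unit load at B: L³/(3EI) = 140.6/EI.
With EI = 35000 kN·m²: δ_0 = 0.086775 m and δ_{BB} = 0.004018 m/kN.
Compatibility — the beam at B must follow the support down by 0.008 m: δ_0 − R_B·δ_{BB} = 0.008, so R_B = (0.086775 − 0.008)/0.004018 = 19.61 kN.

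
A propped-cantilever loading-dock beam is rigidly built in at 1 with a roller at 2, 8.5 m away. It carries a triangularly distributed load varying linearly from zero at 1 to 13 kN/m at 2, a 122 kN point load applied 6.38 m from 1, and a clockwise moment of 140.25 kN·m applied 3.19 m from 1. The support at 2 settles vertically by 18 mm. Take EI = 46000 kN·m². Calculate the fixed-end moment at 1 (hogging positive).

Take the reaction at 2 as the redundant and release it; the primary structure is a cantilever fixed at 1.
Deflection at 2 on the released cantilever, summing each load's contribution:
  triangular load, peak 13 at the free end: 11w₀L⁴/(120EI) = 6221/EI
  point load 122 at a = 6.38: Pa²(3L − a)/(6EI) = 15825/EI
  clockwise couple 140.25 at a = 3.19: M₀a(2L − a)/(2EI) = 3089/EI
  δ_0 = 25135/EI
Flexibility coefficient — unit upward force at 2: δ_{22} = L³/(3EI) = 204.7/EI.
With EI = 46000 kN·m²: δ_0 = 0.54641 m and δ_{22} = 0.00445 m/kN.
Compatibility — the beam at 2 must follow the support down by 0.018 m: δ_0 − R_2·δ_{22} = 0.018, so R_2 = (0.54641 − 0.018)/0.00445 = 118.7 kN.
Moment equilibrium about 1: M_1 = Σ(load moments about 1) − R_2·L = 1232 − 118.7×8.5 = 222.4 kN·m.

M_1 = 222.4 kN·m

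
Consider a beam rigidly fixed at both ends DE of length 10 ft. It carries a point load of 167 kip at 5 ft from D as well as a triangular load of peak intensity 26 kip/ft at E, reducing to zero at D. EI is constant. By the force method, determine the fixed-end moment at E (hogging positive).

M_E = 338.8 kip·ft

Release both end moments; the primary structure is a simply-supported span DE with redundants M_D and M_E.
Simple-span end rotations at D and E under the given loads:
  at D: point load 167 at a = 5: Pab(L + b)/(6LEI) = 1044/EI
  at E: point load 167 at a = 5: Pab(L + a)/(6LEI) = 1044/EI
  at D: triangular load, peak 26: 7w₀L³/(360EI) = 505.6/EI
  at E: triangular load, peak 26: w₀L³/(45EI) = 577.8/EI
  θ_D0 = 1549/EI,  θ_E0 = 1622/EI
Flexibility coefficients: a unit moment at one end gives L/(3EI) there and L/(6EI) at the far end, so f₁₁ = f₂₂ = 3.333/EI and f₁₂ = f₂₁ = 1.667/EI.
Compatibility — zero rotation at each built-in end:
  3.333 M_D + 1.667 M_E = 1549
  1.667 M_D + 3.333 M_E = 1622
Solving the pair gives M_D = 295.4 kip·ft and M_E = 338.8 kip·ft (hogging).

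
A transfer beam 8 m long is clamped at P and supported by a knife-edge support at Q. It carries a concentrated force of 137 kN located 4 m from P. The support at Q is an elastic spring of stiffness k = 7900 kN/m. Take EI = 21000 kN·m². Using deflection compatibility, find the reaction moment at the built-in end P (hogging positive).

M_P = 210.8 kN·m

Choose R_Q as the redundant. The primary structure is the cantilever fixed at P.
Downward deflection at the released point Q due to the loads:
  point load 137 at a = 4: Pa²(3L − a)/(6EI) = 7307/EI
Tip deflection under a unit load at Q: L³/(3EI) = 170.7/EI.
With EI = 21000 kN·m²: δ_0 = 0.34794 m and δ_{QQ} = 0.008127 m/kN.
Compatibility — the spring shortens by R_Q/k under the reaction it provides: δ_0 − R_Q·δ_{QQ} = R_Q/k. With 1/k = 0.000127 m/kN, R_Q = δ_0 / (δ_{QQ} + 1/k) = 0.34794 / (0.008127 + 0.000127) = 42.16 kN.
Moment equilibrium about P: M_P = Σ(load moments about P) − R_Q·L = 548 − 42.16×8 = 210.8 kN·m.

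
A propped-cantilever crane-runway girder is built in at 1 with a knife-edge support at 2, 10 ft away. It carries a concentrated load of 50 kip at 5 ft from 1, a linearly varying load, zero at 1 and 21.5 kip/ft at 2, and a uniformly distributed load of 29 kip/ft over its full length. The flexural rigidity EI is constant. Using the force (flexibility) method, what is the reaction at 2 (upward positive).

Take the reaction at 2 as the redundant and release it; the primary structure is a cantilever fixed at 1.
Primary-structure tip deflection at 2 by superposition:
  point load 50 at a = 5: Pa²(3L − a)/(6EI) = 5208/EI
  triangular load, peak 21.5 at the free end: 11w₀L⁴/(120EI) = 19708/EI
  UDL 29: wL⁴/(8EI) = 36250/EI
  δ_0 = 61167/EI
Tip deflection under a unit load at 2: L³/(3EI) = 333.3/EI.
The prop prevents deflection at 2: R_2 = δ_0/δ_{22} = 61167/333.3 = 183.5 kip.

R_2 = 183.5 kip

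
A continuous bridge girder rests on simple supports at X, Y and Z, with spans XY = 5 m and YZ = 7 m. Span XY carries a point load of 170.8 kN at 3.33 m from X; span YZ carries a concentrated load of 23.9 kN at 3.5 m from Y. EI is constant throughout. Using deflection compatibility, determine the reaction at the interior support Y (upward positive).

Release continuity at Y by inserting a hinge; the redundant is the internal moment M_Y. The primary structure is two simply-supported spans XY and YZ.
End slopes at the hinge Y, treating each span as simply supported:
  span XY: point load 170.8 at a = 3.33: Pab(L + a)/(6LEI) = 263.7/EI
  span YZ: point load 23.9 at a = 3.5: Pab(L + b)/(6LEI) = 73.19/EI
  relative rotation θ_0 = (263.7 + 73.19)/EI = 336.9/EI
A unit hogging moment at Y produces rotation L₁/(3EI) + L₂/(3EI) = 4/EI.
Slope continuity at Y: θ_0 = M_Y·4/EI, so M_Y = 336.9/4 = 84.23 kN·m (hogging).
Span XY, ΣM about X with M_Y applied at Y: R_Y^{XY}·5 = 568.8 + 84.23, so R_Y^{XY} = 130.6 kN and R_X = 170.8 − 130.6 = 40.2 kN.
Span YZ, ΣM about Z: R_Y^{YZ}·7 = 83.65 + 84.23, so R_Y^{YZ} = 23.98 kN and R_Z = 23.9 − 23.98 = -0.08327 kN.
R_Y = 130.6 + 23.98 = 154.6 kN.

R_Y = 154.6 kN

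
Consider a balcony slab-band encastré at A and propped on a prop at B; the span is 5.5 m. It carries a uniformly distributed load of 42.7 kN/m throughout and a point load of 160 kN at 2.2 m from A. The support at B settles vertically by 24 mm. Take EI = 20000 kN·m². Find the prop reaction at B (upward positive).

Choose R_B as the redundant. The primary structure is the cantilever fixed at A.
Deflection at B on the released cantilever, summing each load's contribution:
  UDL 42.7: wL⁴/(8EI) = 4884/EI
  point load 160 at a = 2.2: Pa²(3L − a)/(6EI) = 1846/EI
  δ_0 = 6730/EI
Flexibility coefficient — unit upward force at B: δ_{BB} = L³/(3EI) = 55.46/EI.
With EI = 20000 kN·m²: δ_0 = 0.33649 m and δ_{BB} = 0.002773 m/kN.
Compatibility — the beam at B must follow the support down by 0.024 m: δ_0 − R_B·δ_{BB} = 0.024, so R_B = (0.33649 − 0.024)/0.002773 = 112.7 kN.

R_B = 112.7 kN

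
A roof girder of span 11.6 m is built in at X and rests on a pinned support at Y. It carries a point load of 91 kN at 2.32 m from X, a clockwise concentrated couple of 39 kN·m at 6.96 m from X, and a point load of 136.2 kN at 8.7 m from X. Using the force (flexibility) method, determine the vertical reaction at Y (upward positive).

R_Y = 95.52 kN

Choose R_Y as the redundant. The primary structure is the cantilever fixed at X.
Primary-structure tip deflection at Y by superposition:
  point load 91 at a = 2.32: Pa²(3L − a)/(6EI) = 2651/EI
  clockwise couple 39 at a = 6.96: M₀a(2L − a)/(2EI) = 2204/EI
  point load 136.2 at a = 8.7: Pa²(3L − a)/(6EI) = 44844/EI
  δ_0 = 49700/EI
Flexibility coefficient — unit upward force at Y: δ_{YY} = L³/(3EI) = 520.3/EI.
Compatibility at Y: δ_0 − R_Y·δ_{YY} = 0, so R_Y = 49700/520.3 = 95.52 kN.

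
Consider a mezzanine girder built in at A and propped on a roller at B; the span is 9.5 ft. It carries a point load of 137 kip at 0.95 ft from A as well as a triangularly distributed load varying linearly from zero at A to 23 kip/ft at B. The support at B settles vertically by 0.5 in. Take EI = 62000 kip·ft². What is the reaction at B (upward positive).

Release the roller at B. Primary structure: cantilever fixed at A.
Downward deflection at the released point B due to the loads:
  point load 137 at a = 0.95: Pa²(3L − a)/(6EI) = 567.7/EI
  triangular load, peak 23 at the free end: 11w₀L⁴/(120EI) = 17173/EI
  δ_0 = 17740/EI
Tip deflection under a unit load at B: L³/(3EI) = 285.8/EI.
With EI = 62000 kip·ft²: δ_0 = 0.28613 ft and δ_{BB} = 0.00461 ft/kip.
Compatibility — the beam at B must follow the support down by 0.04167 ft: δ_0 − R_B·δ_{BB} = 0.04167, so R_B = (0.28613 − 0.04167)/0.00461 = 53.03 kip.

R_B = 53.03 kip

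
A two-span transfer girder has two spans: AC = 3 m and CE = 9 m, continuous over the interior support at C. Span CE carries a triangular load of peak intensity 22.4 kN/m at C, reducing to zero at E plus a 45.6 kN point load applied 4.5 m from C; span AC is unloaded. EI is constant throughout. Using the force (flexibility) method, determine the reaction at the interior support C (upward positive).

R_C = 156 kN

Take M_C as the redundant. Released structure: two simple spans AC and CE with a hinge at C.
Discontinuity in slope at C on the released structure — sum the simple-span end rotations:
  span CE: triangular load, peak 22.4: w₀L³/(45EI) = 362.9/EI
  span CE: point load 45.6 at a = 4.5: Pab(L + b)/(6LEI) = 230.8/EI
  relative rotation θ_0 = (0 + 593.7)/EI = 593.7/EI
A unit hogging moment at C produces rotation L₁/(3EI) + L₂/(3EI) = 4/EI.
Slope continuity at C: θ_0 = M_C·4/EI, so M_C = 593.7/4 = 148.4 kN·m (hogging).
Span AC, ΣM about A with M_C applied at C: R_C^{AC}·3 = 0 + 148.4, so R_C^{AC} = 49.48 kN and R_A = 0 − 49.48 = -49.48 kN.
Span CE, ΣM about E: R_C^{CE}·9 = 810 + 148.4, so R_C^{CE} = 106.5 kN and R_E = 146.4 − 106.5 = 39.91 kN.
R_C = 49.48 + 106.5 = 156 kN.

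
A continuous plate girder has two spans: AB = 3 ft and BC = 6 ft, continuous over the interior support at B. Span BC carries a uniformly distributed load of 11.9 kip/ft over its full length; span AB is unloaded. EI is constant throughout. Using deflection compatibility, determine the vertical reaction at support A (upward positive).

Take M_B as the redundant. Released structure: two simple spans AB and BC with a hinge at B.
End slopes at the hinge B, treating each span as simply supported:
  span BC: UDL 11.9: wL³/(24EI) = 107.1/EI
  relative rotation θ_0 = (0 + 107.1)/EI = 107.1/EI
A unit hogging moment at B produces rotation L₁/(3EI) + L₂/(3EI) = 3/EI.
Compatibility: M_B·(L₁+L₂)/(3EI) = θ_0, giving M_B = 35.7 kip·ft (hogging).
Span AB, ΣM about A with M_B applied at B: R_B^{AB}·3 = 0 + 35.7, so R_B^{AB} = 11.9 kip and R_A = 0 − 11.9 = -11.9 kip.

R_A = -11.9 kip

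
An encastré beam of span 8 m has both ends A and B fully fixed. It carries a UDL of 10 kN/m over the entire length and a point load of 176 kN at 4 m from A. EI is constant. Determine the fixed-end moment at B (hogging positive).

M_B = 229.3 kN·m

Release both end moments; the primary structure is a simply-supported span AB with redundants M_A and M_B.
On the primary (simply-supported) span, the end slopes from the loading are:
  at A: UDL 10: wL³/(24EI) = 213.3/EI
  at B: UDL 10: wL³/(24EI) = 213.3/EI
  at A: point load 176 at a = 4: Pab(L + b)/(6LEI) = 704/EI
  at B: point load 176 at a = 4: Pab(L + a)/(6LEI) = 704/EI
  θ_A0 = 917.3/EI,  θ_B0 = 917.3/EI
Flexibility coefficients: a unit moment at one end gives L/(3EI) there and L/(6EI) at the far end, so f₁₁ = f₂₂ = 2.667/EI and f₁₂ = f₂₁ = 1.333/EI.
Compatibility — zero rotation at each built-in end:
  2.667 M_A + 1.333 M_B = 917.3
  1.333 M_A + 2.667 M_B = 917.3
Solving the pair gives M_A = 229.3 kN·m and M_B = 229.3 kN·m (hogging).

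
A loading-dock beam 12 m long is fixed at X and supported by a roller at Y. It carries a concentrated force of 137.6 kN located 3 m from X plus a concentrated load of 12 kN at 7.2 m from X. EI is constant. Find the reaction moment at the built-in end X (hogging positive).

M_X = 295.1 kN·m

Choose R_Y as the redundant. The primary structure is the cantilever fixed at X.
Primary-structure tip deflection at Y by superposition:
  point load 137.6 at a = 3: Pa²(3L − a)/(6EI) = 6811/EI
  point load 12 at a = 7.2: Pa²(3L − a)/(6EI) = 2986/EI
  δ_0 = 9797/EI
Flexibility coefficient — unit upward force at Y: δ_{YY} = L³/(3EI) = 576/EI.
Compatibility at Y: δ_0 − R_Y·δ_{YY} = 0, so R_Y = 9797/576 = 17.01 kN.
Moment equilibrium about X: M_X = Σ(load moments about X) − R_Y·L = 499.2 − 17.01×12 = 295.1 kN·m.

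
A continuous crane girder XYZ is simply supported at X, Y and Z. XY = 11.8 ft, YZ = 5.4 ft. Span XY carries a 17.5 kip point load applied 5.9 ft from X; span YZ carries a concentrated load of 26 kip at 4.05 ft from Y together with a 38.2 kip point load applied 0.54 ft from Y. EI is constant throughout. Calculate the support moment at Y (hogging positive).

Insert a hinge at Y; M_Y is the redundant, and each span becomes simply supported.
Discontinuity in slope at Y on the released structure — sum the simple-span end rotations:
  span XY: point load 17.5 at a = 5.9: Pab(L + a)/(6LEI) = 152.3/EI
  span YZ: point load 26 at a = 4.05: Pab(L + b)/(6LEI) = 29.62/EI
  span YZ: point load 38.2 at a = 0.54: Pab(L + b)/(6LEI) = 31.75/EI
  relative rotation θ_0 = (152.3 + 61.36)/EI = 213.7/EI
A unit hogging moment at Y produces rotation L₁/(3EI) + L₂/(3EI) = 5.733/EI.
Slope continuity at Y: θ_0 = M_Y·5.733/EI, so M_Y = 213.7/5.733 = 37.27 kip·ft (hogging).

M_Y = 37.27 kip·ft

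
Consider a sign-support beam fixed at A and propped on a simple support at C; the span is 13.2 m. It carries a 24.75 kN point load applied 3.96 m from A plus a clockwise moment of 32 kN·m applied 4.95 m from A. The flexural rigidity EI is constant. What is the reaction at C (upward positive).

R_C = 5.223 kN

Choose R_C as the redundant. The primary structure is the cantilever fixed at A.
Downward deflection at the released point C due to the loads:
  point load 24.75 at a = 3.96: Pa²(3L − a)/(6EI) = 2305/EI
  clockwise couple 32 at a = 4.95: M₀a(2L − a)/(2EI) = 1699/EI
  δ_0 = 4004/EI
Tip deflection under a unit load at C: L³/(3EI) = 766.7/EI.
Compatibility at C: δ_0 − R_C·δ_{CC} = 0, so R_C = 4004/766.7 = 5.223 kN.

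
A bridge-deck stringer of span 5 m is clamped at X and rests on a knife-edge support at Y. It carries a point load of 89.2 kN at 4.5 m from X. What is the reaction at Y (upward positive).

Take the reaction at Y as the redundant and release it; the primary structure is a cantilever fixed at X.
Downward deflection at the released point Y due to the loads:
  point load 89.2 at a = 4.5: Pa²(3L − a)/(6EI) = 3161/EI
Tip deflection under a unit load at Y: L³/(3EI) = 41.67/EI.
Compatibility at Y: δ_0 − R_Y·δ_{YY} = 0, so R_Y = 3161/41.67 = 75.86 kN.

R_Y = 75.86 kN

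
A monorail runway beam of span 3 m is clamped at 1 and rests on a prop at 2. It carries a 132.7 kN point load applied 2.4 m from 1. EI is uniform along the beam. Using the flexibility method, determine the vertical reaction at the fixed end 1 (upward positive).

Release the roller at 2. Primary structure: cantilever fixed at 1.
Free-end deflection of the primary structure under the applied loading (downward +):
  point load 132.7 at a = 2.4: Pa²(3L − a)/(6EI) = 840.8/EI
Tip deflection under a unit load at 2: L³/(3EI) = 9/EI.
The prop prevents deflection at 2: R_2 = δ_0/δ_{22} = 840.8/9 = 93.42 kN.
Vertical equilibrium: R_1 = ΣP − R_2 = 132.7 − 93.42 = 39.28 kN.

R_1 = 39.28 kN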